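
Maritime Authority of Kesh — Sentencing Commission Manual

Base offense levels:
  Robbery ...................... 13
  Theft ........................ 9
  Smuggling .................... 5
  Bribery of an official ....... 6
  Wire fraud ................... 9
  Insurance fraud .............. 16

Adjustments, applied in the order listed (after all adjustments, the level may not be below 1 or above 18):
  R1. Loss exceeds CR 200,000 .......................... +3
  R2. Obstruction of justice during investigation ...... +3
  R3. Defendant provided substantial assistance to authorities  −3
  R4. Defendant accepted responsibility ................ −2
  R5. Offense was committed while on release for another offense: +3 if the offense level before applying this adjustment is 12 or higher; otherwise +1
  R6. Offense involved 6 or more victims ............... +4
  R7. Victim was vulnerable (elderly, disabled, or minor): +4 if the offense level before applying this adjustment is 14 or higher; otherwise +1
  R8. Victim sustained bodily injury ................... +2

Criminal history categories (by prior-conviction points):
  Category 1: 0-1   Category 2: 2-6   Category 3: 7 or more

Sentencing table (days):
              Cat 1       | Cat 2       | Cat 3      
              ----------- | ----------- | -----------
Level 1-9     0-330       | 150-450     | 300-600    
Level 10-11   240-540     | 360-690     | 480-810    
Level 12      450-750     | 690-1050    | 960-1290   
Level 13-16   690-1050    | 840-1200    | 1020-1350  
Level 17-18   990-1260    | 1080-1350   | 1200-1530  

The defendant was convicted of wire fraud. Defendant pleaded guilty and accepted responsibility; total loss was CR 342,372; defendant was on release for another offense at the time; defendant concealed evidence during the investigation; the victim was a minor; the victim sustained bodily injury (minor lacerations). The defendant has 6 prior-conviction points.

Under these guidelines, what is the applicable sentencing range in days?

1080-1350 days

Base offense level for wire fraud: 9.
R1 applies: 9 + 3 = 12.
R2 applies: 12 + 3 = 15.
R3 does not apply.
R4 applies: 15 − 2 = 13.
R5 applies (level before this adjustment is 13 ≥ 12, so +3): 13 + 3 = 16.
R7 applies (level before this adjustment is 16 ≥ 14, so +4): 16 + 4 = 20.
R8 applies: 20 + 2 = 22.
Level 22 exceeds the maximum of 18; capped at 18.
Final offense level: 18.
Criminal history: 6 prior points → Category 2 (2-6).
Level 18 falls in the 17-18 band.
Grid: Level 17-18 × Category 2 = 1080-1350 days.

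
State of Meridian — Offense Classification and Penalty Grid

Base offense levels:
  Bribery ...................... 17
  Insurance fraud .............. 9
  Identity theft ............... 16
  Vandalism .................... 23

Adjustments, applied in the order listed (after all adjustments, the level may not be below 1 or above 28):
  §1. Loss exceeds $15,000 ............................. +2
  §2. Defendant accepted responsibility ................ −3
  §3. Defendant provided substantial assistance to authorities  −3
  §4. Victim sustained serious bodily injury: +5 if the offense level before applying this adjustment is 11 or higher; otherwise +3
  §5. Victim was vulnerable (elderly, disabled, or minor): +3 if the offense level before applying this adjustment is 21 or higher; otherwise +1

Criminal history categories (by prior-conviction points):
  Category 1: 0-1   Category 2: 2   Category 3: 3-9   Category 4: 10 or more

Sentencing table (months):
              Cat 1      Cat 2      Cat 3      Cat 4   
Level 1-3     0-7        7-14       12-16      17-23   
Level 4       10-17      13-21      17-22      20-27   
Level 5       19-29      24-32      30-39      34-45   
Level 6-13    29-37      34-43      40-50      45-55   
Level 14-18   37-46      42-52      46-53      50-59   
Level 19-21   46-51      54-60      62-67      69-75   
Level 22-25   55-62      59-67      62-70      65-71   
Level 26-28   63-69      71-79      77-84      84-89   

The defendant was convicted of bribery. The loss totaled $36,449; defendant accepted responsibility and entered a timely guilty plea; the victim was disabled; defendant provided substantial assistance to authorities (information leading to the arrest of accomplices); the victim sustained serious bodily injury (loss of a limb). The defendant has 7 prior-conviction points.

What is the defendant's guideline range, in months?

62-67 months

Base offense level for bribery: 17.
§1 applies: 17 + 2 = 19.
§2 applies: 19 − 3 = 16.
§3 applies: 16 − 3 = 13.
§4 applies (level before this adjustment is 13 ≥ 11, so +5): 13 + 5 = 18.
§5 applies (level before this adjustment is 18 < 21, so +1): 18 + 1 = 19.
Final offense level: 19.
Criminal history: 7 prior points → Category 3 (3-9).
Level 19 falls in the 19-21 band.
Grid: Level 19-21 × Category 3 = 62-67 months.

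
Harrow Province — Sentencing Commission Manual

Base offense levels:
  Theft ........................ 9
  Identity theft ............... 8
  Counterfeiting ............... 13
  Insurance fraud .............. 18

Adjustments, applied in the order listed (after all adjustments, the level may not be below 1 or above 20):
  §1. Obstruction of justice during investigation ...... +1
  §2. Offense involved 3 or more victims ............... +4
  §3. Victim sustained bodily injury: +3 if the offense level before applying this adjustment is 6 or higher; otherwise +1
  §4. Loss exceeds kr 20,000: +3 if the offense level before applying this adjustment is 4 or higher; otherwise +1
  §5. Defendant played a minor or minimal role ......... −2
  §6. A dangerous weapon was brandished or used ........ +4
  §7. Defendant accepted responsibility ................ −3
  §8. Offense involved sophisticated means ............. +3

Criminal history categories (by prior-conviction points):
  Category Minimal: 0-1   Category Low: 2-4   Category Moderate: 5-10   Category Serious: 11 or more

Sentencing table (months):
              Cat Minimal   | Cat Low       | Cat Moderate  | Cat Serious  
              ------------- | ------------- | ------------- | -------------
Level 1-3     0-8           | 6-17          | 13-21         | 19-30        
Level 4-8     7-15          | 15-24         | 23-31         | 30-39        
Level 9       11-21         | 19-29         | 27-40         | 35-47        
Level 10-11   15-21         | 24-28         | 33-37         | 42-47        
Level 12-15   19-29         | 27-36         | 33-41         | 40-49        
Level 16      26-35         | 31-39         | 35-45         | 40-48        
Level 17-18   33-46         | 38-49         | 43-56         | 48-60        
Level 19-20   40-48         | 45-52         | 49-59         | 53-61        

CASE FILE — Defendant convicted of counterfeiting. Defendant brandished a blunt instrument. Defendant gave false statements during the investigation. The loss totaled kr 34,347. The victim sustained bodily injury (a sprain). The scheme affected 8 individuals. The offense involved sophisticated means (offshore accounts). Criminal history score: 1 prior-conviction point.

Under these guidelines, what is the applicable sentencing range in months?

40-48 months

Base offense level for counterfeiting: 13.
§1 applies: 13 + 1 = 14.
§2 applies: 14 + 4 = 18.
§3 applies (level before this adjustment is 18 ≥ 6, so +3): 18 + 3 = 21.
§4 applies (level before this adjustment is 21 ≥ 4, so +3): 21 + 3 = 24.
§5 does not apply.
§6 applies: 24 + 4 = 28.
§7 does not apply.
§8 applies: 28 + 3 = 31.
Level 31 exceeds the maximum of 20; capped at 20.
Final offense level: 20.
Criminal history: 1 prior point → Category Minimal (0-1).
Level 20 falls in the 19-20 band.
Grid: Level 19-20 × Category Minimal = 40-48 months.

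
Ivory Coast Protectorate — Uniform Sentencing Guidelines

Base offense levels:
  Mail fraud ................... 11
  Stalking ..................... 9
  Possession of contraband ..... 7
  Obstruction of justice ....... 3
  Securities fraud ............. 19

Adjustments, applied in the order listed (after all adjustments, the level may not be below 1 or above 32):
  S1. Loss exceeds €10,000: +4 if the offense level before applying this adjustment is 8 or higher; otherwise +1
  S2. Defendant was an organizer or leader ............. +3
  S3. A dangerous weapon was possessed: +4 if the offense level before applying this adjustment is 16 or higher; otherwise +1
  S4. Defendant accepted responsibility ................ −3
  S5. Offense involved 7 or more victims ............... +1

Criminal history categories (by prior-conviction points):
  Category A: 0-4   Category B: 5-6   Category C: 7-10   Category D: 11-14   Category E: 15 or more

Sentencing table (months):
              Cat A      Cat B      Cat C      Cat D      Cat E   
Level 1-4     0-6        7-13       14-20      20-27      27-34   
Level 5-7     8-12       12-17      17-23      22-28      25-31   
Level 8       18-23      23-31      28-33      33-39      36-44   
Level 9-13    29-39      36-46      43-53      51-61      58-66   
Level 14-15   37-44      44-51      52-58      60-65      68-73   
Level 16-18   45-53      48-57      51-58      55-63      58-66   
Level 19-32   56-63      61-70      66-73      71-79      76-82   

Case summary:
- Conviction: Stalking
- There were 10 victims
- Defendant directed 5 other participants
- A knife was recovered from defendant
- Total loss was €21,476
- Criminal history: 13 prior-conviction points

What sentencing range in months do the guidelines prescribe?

Base offense level for stalking: 9.
S1 applies (level before this adjustment is 9 ≥ 8, so +4): 9 + 4 = 13.
S2 applies: 13 + 3 = 16.
S3 applies (level before this adjustment is 16 ≥ 16, so +4): 16 + 4 = 20.
S4 does not apply.
S5 applies: 20 + 1 = 21.
Final offense level: 21.
Criminal history: 13 prior points → Category D (11-14).
Level 21 falls in the 19-32 band.
Grid: Level 19-32 × Category D = 71-79 months.

71-79 months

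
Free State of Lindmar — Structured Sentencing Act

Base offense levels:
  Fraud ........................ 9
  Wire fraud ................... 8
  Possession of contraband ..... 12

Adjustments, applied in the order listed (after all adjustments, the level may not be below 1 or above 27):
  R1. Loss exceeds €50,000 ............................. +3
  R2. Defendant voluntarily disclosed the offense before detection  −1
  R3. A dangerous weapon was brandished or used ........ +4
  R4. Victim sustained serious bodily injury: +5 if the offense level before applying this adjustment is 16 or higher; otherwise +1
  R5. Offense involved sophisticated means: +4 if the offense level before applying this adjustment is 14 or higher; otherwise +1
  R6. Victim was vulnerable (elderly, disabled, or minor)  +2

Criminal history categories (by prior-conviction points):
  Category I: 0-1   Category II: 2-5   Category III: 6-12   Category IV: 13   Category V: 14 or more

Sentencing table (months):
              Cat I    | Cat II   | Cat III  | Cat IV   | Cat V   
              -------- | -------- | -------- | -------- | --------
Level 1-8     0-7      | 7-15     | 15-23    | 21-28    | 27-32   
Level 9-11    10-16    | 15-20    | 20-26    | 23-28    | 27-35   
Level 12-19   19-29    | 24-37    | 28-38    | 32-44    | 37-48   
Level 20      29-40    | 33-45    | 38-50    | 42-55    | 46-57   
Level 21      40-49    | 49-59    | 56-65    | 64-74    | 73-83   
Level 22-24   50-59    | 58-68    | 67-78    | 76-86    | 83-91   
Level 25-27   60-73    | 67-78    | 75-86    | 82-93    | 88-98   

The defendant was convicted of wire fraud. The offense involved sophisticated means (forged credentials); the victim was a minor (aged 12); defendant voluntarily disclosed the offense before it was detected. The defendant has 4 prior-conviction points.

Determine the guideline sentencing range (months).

15-20 months

Base offense level for wire fraud: 8.
R1 does not apply.
R2 applies: 8 − 1 = 7.
R3 does not apply.
R4 does not apply.
R5 applies (level before this adjustment is 7 < 14, so +1): 7 + 1 = 8.
R6 applies: 8 + 2 = 10.
Final offense level: 10.
Criminal history: 4 prior points → Category II (2-5).
Level 10 falls in the 9-11 band.
Grid: Level 9-11 × Category II = 15-20 months.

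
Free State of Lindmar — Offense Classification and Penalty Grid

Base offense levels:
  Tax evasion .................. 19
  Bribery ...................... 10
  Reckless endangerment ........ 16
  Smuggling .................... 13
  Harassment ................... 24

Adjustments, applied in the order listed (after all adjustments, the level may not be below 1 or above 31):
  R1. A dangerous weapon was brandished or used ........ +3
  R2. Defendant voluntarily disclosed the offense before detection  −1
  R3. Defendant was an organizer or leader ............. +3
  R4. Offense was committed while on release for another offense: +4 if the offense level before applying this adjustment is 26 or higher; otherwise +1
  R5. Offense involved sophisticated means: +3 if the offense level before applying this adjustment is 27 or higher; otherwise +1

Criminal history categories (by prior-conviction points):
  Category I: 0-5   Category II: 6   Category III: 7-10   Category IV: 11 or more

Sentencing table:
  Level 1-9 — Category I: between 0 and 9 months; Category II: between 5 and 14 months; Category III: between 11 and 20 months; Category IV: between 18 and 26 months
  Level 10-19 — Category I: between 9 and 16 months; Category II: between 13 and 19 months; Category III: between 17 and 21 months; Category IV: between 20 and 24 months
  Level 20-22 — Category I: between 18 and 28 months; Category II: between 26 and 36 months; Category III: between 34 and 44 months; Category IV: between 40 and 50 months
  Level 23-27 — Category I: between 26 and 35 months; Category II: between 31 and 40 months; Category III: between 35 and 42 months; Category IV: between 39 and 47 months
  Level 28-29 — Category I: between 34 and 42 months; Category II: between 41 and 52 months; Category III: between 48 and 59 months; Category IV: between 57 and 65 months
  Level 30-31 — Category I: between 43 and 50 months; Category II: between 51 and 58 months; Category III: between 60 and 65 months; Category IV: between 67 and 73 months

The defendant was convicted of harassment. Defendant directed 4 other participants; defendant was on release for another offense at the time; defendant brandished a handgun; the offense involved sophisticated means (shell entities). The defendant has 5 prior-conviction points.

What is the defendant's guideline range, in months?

43-50 months

Base offense level for harassment: 24.
R1 applies: 24 + 3 = 27.
R3 applies: 27 + 3 = 30.
R4 applies (level before this adjustment is 30 ≥ 26, so +4): 30 + 4 = 34.
R5 applies (level before this adjustment is 34 ≥ 27, so +3): 34 + 3 = 37.
Level 37 exceeds the maximum of 31; capped at 31.
Final offense level: 31.
Criminal history: 5 prior points → Category I (0-5).
Level 31 falls in the 30-31 band.
Grid: Level 30-31 × Category I = 43-50 months.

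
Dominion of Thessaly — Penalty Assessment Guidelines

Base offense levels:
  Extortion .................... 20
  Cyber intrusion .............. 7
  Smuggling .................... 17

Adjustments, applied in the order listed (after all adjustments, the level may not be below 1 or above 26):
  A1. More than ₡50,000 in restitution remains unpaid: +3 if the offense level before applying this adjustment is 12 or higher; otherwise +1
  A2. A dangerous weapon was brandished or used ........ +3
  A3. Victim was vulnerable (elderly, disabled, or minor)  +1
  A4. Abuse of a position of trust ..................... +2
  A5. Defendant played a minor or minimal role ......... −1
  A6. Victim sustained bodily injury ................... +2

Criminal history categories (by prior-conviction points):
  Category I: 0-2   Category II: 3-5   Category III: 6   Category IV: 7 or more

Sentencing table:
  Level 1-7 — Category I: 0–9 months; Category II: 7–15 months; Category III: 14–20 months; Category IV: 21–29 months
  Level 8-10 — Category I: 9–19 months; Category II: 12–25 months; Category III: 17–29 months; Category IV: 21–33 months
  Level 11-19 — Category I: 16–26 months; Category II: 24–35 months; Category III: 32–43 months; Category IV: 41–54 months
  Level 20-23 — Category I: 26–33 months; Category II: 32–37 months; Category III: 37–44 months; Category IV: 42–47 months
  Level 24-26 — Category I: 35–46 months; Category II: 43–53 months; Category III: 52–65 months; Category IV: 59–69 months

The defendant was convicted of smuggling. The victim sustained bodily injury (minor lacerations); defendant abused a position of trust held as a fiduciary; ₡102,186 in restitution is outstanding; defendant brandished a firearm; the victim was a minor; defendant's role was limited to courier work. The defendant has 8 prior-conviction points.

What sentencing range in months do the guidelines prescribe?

Base offense level for smuggling: 17.
A1 applies (level before this adjustment is 17 ≥ 12, so +3): 17 + 3 = 20.
A2 applies: 20 + 3 = 23.
A3 applies: 23 + 1 = 24.
A4 applies: 24 + 2 = 26.
A5 applies: 26 − 1 = 25.
A6 applies: 25 + 2 = 27.
Level 27 exceeds the maximum of 26; capped at 26.
Final offense level: 26.
Criminal history: 8 prior points → Category IV (7+).
Level 26 falls in the 24-26 band.
Grid: Level 24-26 × Category IV = 59-69 months.

59-69 months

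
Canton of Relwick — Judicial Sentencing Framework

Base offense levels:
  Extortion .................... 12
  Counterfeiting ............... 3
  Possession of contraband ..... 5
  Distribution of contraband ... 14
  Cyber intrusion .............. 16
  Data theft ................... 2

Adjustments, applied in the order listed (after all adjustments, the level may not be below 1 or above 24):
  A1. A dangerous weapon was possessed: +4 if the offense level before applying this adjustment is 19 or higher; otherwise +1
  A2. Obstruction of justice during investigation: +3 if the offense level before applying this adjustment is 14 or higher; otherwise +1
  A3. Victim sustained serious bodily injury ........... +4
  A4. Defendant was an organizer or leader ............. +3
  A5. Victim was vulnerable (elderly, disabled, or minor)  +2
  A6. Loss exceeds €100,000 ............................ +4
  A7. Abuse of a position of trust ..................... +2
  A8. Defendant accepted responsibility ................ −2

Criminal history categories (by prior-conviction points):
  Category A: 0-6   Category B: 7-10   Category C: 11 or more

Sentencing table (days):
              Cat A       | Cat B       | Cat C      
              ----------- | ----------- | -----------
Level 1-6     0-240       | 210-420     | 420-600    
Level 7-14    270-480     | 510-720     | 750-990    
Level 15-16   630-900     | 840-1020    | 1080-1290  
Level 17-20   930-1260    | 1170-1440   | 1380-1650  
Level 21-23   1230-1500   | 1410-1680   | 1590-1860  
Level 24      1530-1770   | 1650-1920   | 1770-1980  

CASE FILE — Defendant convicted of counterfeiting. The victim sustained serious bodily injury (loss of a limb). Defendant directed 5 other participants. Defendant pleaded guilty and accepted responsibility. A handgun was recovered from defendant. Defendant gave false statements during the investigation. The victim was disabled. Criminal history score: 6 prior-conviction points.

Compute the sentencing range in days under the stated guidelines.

270-480 days

Base offense level for counterfeiting: 3.
A1 applies (level before this adjustment is 3 < 19, so +1): 3 + 1 = 4.
A2 applies (level before this adjustment is 4 < 14, so +1): 4 + 1 = 5.
A3 applies: 5 + 4 = 9.
A4 applies: 9 + 3 = 12.
A5 applies: 12 + 2 = 14.
A8 applies: 14 − 2 = 12.
Final offense level: 12.
Criminal history: 6 prior points → Category A (0-6).
Level 12 falls in the 7-14 band.
Grid: Level 7-14 × Category A = 270-480 days.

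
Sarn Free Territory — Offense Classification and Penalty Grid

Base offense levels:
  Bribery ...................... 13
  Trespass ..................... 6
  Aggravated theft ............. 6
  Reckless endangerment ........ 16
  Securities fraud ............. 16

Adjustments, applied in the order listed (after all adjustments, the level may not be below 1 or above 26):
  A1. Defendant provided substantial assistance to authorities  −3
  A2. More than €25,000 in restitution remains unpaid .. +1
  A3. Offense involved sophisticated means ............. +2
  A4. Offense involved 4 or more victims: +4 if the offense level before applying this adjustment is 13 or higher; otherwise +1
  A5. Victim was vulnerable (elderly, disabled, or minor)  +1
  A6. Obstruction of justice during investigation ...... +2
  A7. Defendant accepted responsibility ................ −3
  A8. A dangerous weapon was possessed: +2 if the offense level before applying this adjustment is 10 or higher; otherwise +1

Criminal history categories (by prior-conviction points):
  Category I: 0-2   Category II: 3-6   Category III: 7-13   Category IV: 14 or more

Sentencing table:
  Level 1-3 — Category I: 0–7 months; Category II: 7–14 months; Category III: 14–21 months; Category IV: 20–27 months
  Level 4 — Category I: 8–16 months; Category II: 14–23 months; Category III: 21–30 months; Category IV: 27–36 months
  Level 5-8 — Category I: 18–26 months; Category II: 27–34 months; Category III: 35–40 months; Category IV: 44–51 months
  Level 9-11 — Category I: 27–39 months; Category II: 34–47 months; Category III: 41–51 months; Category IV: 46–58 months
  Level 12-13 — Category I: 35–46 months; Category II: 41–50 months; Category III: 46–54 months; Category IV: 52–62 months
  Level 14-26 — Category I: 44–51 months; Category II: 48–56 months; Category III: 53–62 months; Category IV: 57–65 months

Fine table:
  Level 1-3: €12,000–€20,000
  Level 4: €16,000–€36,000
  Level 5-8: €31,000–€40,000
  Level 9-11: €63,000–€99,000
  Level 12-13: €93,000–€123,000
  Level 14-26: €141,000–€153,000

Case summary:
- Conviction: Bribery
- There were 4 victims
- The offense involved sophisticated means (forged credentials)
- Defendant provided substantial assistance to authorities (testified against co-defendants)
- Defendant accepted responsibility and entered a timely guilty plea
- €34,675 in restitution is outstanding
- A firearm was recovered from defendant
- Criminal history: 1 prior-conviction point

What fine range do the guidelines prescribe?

€141,000–€153,000

Base offense level for bribery: 13.
A1 applies: 13 − 3 = 10.
A2 applies: 10 + 1 = 11.
A3 applies: 11 + 2 = 13.
A4 applies (level before this adjustment is 13 ≥ 13, so +4): 13 + 4 = 17.
A7 applies: 17 − 3 = 14.
A8 applies (level before this adjustment is 14 ≥ 10, so +2): 14 + 2 = 16.
Final offense level: 16.
Level 16 falls in the 14-26 band.
Fine table: Level 14-26 → €141,000–€153,000.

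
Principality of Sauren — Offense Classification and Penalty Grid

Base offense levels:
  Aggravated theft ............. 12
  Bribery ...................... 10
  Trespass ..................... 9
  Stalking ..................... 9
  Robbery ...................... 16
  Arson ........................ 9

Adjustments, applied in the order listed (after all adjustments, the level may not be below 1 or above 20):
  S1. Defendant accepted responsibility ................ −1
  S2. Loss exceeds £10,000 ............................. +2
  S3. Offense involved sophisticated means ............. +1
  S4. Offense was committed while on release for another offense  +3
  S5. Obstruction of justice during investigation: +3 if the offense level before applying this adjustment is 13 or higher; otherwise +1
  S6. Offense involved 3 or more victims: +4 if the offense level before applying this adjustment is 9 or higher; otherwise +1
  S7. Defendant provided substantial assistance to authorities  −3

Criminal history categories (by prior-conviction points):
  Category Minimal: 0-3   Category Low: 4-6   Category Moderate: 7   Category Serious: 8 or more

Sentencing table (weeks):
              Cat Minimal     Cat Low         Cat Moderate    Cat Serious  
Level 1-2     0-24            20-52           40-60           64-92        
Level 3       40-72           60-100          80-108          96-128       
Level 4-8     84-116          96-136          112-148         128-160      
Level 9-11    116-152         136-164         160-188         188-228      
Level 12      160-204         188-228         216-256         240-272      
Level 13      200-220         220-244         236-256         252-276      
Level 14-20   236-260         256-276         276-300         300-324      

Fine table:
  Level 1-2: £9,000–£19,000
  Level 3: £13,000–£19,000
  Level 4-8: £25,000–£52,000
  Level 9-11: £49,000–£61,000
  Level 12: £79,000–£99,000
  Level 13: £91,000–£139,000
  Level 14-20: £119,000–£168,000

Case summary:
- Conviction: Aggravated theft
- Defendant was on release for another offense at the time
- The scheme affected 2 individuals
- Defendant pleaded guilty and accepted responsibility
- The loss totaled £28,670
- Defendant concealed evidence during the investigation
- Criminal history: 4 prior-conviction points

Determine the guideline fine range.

£119,000–£168,000

Base offense level for aggravated theft: 12.
S1 applies: 12 − 1 = 11.
S2 applies: 11 + 2 = 13.
S4 applies: 13 + 3 = 16.
S5 applies (level before this adjustment is 16 ≥ 13, so +3): 16 + 3 = 19.
S6 does not apply.
Final offense level: 19.
Level 19 falls in the 14-20 band.
Fine table: Level 14-20 → £119,000–£168,000.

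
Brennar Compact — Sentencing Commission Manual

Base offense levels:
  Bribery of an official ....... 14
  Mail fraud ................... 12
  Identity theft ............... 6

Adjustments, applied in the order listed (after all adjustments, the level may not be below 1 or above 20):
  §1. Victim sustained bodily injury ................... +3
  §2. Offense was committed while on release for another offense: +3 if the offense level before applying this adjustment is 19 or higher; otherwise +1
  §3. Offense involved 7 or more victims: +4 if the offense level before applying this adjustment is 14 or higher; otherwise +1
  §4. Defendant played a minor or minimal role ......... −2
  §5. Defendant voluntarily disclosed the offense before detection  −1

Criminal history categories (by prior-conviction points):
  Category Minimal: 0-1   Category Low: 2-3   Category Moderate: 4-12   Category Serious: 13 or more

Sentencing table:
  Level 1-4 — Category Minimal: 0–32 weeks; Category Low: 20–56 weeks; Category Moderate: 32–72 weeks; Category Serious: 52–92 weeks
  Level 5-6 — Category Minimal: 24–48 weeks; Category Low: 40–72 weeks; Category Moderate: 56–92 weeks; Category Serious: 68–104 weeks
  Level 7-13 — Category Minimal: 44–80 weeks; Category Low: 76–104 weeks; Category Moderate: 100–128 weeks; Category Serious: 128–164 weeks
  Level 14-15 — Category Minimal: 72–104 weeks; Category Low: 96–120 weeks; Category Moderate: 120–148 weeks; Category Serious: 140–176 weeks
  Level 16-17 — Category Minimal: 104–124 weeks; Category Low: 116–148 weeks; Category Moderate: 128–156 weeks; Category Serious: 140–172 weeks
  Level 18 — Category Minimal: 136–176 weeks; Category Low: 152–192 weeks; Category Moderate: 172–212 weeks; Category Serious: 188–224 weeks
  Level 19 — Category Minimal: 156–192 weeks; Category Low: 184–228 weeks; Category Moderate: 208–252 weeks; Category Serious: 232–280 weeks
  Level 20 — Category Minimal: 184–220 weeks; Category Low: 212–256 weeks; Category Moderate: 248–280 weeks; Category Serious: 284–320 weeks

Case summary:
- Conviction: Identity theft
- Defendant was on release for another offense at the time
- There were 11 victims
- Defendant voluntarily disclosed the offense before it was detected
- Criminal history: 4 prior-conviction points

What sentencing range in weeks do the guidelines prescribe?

Base offense level for identity theft: 6.
§2 applies (level before this adjustment is 6 < 19, so +1): 6 + 1 = 7.
§3 applies (level before this adjustment is 7 < 14, so +1): 7 + 1 = 8.
§5 applies: 8 − 1 = 7.
Final offense level: 7.
Criminal history: 4 prior points → Category Moderate (4-12).
Level 7 falls in the 7-13 band.
Grid: Level 7-13 × Category Moderate = 100-128 weeks.

100-128 weeks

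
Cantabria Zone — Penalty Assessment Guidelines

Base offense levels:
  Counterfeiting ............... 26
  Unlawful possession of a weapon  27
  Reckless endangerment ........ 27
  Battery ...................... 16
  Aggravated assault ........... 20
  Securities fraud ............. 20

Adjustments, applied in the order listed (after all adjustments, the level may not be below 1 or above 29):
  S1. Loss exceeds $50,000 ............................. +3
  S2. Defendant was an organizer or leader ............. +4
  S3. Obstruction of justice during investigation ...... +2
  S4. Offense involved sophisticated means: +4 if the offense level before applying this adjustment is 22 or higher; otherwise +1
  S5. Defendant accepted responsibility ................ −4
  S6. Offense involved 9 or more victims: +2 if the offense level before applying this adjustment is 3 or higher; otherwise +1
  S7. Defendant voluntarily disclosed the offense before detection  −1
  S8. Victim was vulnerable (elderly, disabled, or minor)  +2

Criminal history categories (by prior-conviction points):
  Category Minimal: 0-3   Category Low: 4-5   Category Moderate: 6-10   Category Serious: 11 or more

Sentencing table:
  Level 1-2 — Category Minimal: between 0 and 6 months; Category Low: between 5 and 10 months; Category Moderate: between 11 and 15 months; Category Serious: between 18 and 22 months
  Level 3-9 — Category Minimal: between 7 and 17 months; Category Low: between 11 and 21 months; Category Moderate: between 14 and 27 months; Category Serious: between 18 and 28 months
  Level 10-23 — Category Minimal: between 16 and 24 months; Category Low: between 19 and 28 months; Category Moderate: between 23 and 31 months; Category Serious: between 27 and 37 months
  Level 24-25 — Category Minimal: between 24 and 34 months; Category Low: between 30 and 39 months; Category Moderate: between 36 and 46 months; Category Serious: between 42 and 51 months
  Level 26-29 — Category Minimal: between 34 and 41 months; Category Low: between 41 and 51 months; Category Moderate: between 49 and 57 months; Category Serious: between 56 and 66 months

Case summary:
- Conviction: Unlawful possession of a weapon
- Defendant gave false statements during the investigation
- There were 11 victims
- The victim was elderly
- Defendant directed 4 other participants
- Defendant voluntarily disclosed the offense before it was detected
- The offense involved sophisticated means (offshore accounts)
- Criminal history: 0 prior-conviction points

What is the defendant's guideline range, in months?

Base offense level for unlawful possession of a weapon: 27.
S2 applies: 27 + 4 = 31.
S3 applies: 31 + 2 = 33.
S4 applies (level before this adjustment is 33 ≥ 22, so +4): 33 + 4 = 37.
S5 does not apply.
S6 applies (level before this adjustment is 37 ≥ 3, so +2): 37 + 2 = 39.
S7 applies: 39 − 1 = 38.
S8 applies: 38 + 2 = 40.
Level 40 exceeds the maximum of 29; capped at 29.
Final offense level: 29.
Criminal history: 0 prior points → Category Minimal (0-3).
Level 29 falls in the 26-29 band.
Grid: Level 26-29 × Category Minimal = 34-41 months.

34-41 months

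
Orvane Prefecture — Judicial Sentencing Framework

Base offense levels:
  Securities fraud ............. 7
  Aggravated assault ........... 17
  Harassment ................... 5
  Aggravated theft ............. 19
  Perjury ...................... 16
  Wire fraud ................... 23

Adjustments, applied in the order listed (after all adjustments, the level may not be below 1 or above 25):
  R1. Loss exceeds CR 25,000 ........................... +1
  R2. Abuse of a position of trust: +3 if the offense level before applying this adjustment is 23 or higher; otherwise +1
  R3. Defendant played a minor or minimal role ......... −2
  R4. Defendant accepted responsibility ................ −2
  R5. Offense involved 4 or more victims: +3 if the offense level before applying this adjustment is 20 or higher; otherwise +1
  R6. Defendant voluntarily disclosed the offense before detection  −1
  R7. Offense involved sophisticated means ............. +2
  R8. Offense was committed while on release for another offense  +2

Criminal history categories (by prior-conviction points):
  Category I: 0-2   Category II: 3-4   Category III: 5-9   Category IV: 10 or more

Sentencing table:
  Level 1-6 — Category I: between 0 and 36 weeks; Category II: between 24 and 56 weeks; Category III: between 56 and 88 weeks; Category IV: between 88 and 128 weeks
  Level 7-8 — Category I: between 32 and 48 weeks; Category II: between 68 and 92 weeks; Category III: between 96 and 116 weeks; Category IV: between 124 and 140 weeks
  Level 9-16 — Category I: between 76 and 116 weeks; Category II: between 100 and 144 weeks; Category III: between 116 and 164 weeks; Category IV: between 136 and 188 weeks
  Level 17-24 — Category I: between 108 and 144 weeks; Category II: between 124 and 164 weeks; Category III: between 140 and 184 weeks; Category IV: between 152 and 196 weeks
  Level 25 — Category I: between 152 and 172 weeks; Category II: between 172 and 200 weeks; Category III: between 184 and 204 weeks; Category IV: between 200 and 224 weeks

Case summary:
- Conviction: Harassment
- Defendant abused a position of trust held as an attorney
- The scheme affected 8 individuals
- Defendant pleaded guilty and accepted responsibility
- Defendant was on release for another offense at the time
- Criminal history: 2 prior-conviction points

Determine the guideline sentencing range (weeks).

Base offense level for harassment: 5.
R2 applies (level before this adjustment is 5 < 23, so +1): 5 + 1 = 6.
R4 applies: 6 − 2 = 4.
R5 applies (level before this adjustment is 4 < 20, so +1): 4 + 1 = 5.
R6 does not apply.
R8 applies: 5 + 2 = 7.
Final offense level: 7.
Criminal history: 2 prior points → Category I (0-2).
Level 7 falls in the 7-8 band.
Grid: Level 7-8 × Category I = 32-48 weeks.

32-48 weeks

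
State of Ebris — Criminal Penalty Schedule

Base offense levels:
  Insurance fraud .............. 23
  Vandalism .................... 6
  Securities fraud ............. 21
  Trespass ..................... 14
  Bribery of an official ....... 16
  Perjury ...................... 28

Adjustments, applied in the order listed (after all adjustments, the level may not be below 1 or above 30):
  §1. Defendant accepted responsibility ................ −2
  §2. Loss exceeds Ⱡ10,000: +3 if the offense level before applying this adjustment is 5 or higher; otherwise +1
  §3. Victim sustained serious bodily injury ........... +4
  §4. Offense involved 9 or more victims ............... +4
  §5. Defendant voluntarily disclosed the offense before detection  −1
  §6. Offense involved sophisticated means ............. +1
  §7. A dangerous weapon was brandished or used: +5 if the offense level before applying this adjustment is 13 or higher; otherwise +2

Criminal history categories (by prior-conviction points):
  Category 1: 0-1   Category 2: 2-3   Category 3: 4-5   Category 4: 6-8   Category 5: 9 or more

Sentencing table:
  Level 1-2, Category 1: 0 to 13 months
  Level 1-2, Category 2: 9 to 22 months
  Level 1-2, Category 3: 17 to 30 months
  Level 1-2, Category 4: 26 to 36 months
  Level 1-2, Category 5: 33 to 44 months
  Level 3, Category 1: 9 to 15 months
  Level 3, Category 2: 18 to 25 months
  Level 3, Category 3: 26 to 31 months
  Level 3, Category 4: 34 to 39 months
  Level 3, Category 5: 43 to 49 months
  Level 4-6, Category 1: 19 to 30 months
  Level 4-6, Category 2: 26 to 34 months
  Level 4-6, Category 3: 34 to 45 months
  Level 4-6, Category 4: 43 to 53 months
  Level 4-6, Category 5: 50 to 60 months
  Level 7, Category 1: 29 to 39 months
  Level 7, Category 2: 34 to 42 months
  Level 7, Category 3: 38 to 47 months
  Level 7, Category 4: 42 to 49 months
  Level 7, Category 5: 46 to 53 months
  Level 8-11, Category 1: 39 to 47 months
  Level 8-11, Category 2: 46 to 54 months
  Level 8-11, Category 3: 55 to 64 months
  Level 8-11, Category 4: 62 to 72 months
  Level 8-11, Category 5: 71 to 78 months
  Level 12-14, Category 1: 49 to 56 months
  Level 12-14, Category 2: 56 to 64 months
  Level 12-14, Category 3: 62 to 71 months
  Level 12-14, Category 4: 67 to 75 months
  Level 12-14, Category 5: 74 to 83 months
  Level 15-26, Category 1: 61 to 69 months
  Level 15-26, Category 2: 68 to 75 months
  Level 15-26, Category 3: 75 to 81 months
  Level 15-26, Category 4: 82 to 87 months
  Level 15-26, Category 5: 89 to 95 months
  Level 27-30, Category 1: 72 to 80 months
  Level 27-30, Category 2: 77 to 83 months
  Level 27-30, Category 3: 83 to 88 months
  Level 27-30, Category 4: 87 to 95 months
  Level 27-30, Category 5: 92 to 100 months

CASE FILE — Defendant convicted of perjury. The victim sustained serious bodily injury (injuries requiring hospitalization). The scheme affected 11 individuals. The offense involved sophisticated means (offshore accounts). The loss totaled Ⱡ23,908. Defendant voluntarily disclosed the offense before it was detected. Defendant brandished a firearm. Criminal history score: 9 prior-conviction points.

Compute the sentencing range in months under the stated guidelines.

92-100 months

Base offense level for perjury: 28.
§1 does not apply.
§2 applies (level before this adjustment is 28 ≥ 5, so +3): 28 + 3 = 31.
§3 applies: 31 + 4 = 35.
§4 applies: 35 + 4 = 39.
§5 applies: 39 − 1 = 38.
§6 applies: 38 + 1 = 39.
§7 applies (level before this adjustment is 39 ≥ 13, so +5): 39 + 5 = 44.
Level 44 exceeds the maximum of 30; capped at 30.
Final offense level: 30.
Criminal history: 9 prior points → Category 5 (9+).
Level 30 falls in the 27-30 band.
Grid: Level 27-30 × Category 5 = 92-100 months.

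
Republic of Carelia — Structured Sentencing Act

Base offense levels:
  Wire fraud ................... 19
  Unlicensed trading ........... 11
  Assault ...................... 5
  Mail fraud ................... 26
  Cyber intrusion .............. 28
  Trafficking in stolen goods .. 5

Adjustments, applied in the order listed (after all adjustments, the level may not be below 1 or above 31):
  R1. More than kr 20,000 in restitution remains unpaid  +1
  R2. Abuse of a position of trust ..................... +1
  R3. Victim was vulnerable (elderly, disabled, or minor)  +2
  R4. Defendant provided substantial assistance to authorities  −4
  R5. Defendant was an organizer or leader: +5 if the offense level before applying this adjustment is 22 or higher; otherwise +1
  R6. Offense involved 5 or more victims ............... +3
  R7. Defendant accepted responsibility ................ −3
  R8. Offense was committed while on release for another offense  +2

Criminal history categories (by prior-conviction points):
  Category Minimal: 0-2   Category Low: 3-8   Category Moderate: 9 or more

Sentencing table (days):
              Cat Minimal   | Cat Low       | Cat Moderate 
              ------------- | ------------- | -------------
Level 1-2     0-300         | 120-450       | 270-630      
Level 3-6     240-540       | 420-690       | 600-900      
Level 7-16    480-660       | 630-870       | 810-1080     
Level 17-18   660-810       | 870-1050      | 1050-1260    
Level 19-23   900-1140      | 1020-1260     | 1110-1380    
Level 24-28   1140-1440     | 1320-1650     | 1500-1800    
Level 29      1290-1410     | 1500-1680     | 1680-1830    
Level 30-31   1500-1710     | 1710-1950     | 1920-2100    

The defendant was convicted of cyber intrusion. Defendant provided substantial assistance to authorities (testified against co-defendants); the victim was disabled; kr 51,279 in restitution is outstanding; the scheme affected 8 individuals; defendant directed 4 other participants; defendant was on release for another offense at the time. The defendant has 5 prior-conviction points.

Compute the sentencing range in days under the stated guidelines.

1710-1950 days

Base offense level for cyber intrusion: 28.
R1 applies: 28 + 1 = 29.
R3 applies: 29 + 2 = 31.
R4 applies: 31 − 4 = 27.
R5 applies (level before this adjustment is 27 ≥ 22, so +5): 27 + 5 = 32.
R6 applies: 32 + 3 = 35.
R7 does not apply.
R8 applies: 35 + 2 = 37.
Level 37 exceeds the maximum of 31; capped at 31.
Final offense level: 31.
Criminal history: 5 prior points → Category Low (3-8).
Level 31 falls in the 30-31 band.
Grid: Level 30-31 × Category Low = 1710-1950 days.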